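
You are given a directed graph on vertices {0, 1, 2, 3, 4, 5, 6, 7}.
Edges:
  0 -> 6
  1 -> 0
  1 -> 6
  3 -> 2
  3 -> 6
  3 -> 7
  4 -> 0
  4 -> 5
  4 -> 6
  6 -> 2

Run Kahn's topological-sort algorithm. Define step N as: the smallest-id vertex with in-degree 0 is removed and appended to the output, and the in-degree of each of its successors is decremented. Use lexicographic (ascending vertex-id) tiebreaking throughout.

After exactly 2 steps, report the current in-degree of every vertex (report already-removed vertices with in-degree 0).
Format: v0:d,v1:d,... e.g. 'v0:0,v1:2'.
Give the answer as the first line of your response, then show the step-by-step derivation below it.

v0:1,v1:0,v2:1,v3:0,v4:0,v5:1,v6:2,v7:0

step 1: output 1; order=[1]; indeg=(1,0,2,0,0,1,3,1)
step 2: output 3; order=[1,3]; indeg=(1,0,1,0,0,1,2,0)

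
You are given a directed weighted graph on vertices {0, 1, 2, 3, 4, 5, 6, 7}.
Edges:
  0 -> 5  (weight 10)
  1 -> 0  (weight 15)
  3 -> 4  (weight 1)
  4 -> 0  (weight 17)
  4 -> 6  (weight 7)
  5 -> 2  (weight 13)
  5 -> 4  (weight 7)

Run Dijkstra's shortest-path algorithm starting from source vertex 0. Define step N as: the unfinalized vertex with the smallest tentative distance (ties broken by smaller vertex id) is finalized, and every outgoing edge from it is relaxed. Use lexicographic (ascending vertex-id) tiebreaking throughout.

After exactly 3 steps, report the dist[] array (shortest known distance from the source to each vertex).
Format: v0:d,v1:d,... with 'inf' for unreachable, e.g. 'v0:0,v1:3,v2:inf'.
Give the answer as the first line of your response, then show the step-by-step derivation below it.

v0:0,v1:inf,v2:23,v3:inf,v4:17,v5:10,v6:24,v7:inf

step 1: dist = v0:0,v1:inf,v2:inf,v3:inf,v4:inf,v5:10,v6:inf,v7:inf
step 2: dist = v0:0,v1:inf,v2:23,v3:inf,v4:17,v5:10,v6:inf,v7:inf
step 3: dist = v0:0,v1:inf,v2:23,v3:inf,v4:17,v5:10,v6:24,v7:inf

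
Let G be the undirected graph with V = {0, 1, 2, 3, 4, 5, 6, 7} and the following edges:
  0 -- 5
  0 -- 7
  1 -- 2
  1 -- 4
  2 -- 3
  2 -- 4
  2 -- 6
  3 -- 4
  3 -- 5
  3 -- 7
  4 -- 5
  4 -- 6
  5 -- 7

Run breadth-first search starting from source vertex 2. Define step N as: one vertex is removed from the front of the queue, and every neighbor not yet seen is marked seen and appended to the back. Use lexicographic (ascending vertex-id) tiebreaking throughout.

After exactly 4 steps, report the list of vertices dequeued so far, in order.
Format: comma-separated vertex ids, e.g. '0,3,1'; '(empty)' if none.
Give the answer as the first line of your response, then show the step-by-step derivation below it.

2,1,3,4

step 1: dequeue 2; queue=[1,3,4,6]; order=2
step 2: dequeue 1; queue=[3,4,6]; order=2,1
step 3: dequeue 3; queue=[4,6,5,7]; order=2,1,3
step 4: dequeue 4; queue=[6,5,7]; order=2,1,3,4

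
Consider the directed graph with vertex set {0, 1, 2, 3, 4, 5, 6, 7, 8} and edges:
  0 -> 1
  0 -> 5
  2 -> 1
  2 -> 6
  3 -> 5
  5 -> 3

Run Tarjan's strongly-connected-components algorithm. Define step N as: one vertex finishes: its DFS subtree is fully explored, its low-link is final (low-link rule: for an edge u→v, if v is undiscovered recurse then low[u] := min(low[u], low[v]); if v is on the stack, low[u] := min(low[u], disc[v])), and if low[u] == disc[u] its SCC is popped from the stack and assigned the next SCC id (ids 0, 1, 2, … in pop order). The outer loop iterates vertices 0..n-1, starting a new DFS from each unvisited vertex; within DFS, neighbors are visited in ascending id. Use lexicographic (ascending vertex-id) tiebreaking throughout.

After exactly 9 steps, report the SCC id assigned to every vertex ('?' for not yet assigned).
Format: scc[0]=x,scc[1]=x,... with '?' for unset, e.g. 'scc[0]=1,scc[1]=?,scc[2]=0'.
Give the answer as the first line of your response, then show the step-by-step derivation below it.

scc[0]=2,scc[1]=0,scc[2]=4,scc[3]=1,scc[4]=5,scc[5]=1,scc[6]=3,scc[7]=6,scc[8]=7

step 1: low=(low[0]=0,low[1]=1,low[2]=?,low[3]=?,low[4]=?,low[5]=?,low[6]=?,low[7]=?,low[8]=?); scc=(scc[0]=?,scc[1]=0,scc[2]=?,scc[3]=?,scc[4]=?,scc[5]=?,scc[6]=?,scc[7]=?,scc[8]=?)
step 2: low=(low[0]=0,low[1]=1,low[2]=?,low[3]=2,low[4]=?,low[5]=2,low[6]=?,low[7]=?,low[8]=?); scc=(scc[0]=?,scc[1]=0,scc[2]=?,scc[3]=?,scc[4]=?,scc[5]=?,scc[6]=?,scc[7]=?,scc[8]=?)
step 3: low=(low[0]=0,low[1]=1,low[2]=?,low[3]=2,low[4]=?,low[5]=2,low[6]=?,low[7]=?,low[8]=?); scc=(scc[0]=?,scc[1]=0,scc[2]=?,scc[3]=1,scc[4]=?,scc[5]=1,scc[6]=?,scc[7]=?,scc[8]=?)
step 4: low=(low[0]=0,low[1]=1,low[2]=?,low[3]=2,low[4]=?,low[5]=2,low[6]=?,low[7]=?,low[8]=?); scc=(scc[0]=2,scc[1]=0,scc[2]=?,scc[3]=1,scc[4]=?,scc[5]=1,scc[6]=?,scc[7]=?,scc[8]=?)
step 5: low=(low[0]=0,low[1]=1,low[2]=4,low[3]=2,low[4]=?,low[5]=2,low[6]=5,low[7]=?,low[8]=?); scc=(scc[0]=2,scc[1]=0,scc[2]=?,scc[3]=1,scc[4]=?,scc[5]=1,scc[6]=3,scc[7]=?,scc[8]=?)
step 6: low=(low[0]=0,low[1]=1,low[2]=4,low[3]=2,low[4]=?,low[5]=2,low[6]=5,low[7]=?,low[8]=?); scc=(scc[0]=2,scc[1]=0,scc[2]=4,scc[3]=1,scc[4]=?,scc[5]=1,scc[6]=3,scc[7]=?,scc[8]=?)
step 7: low=(low[0]=0,low[1]=1,low[2]=4,low[3]=2,low[4]=6,low[5]=2,low[6]=5,low[7]=?,low[8]=?); scc=(scc[0]=2,scc[1]=0,scc[2]=4,scc[3]=1,scc[4]=5,scc[5]=1,scc[6]=3,scc[7]=?,scc[8]=?)
step 8: low=(low[0]=0,low[1]=1,low[2]=4,low[3]=2,low[4]=6,low[5]=2,low[6]=5,low[7]=7,low[8]=?); scc=(scc[0]=2,scc[1]=0,scc[2]=4,scc[3]=1,scc[4]=5,scc[5]=1,scc[6]=3,scc[7]=6,scc[8]=?)
step 9: low=(low[0]=0,low[1]=1,low[2]=4,low[3]=2,low[4]=6,low[5]=2,low[6]=5,low[7]=7,low[8]=8); scc=(scc[0]=2,scc[1]=0,scc[2]=4,scc[3]=1,scc[4]=5,scc[5]=1,scc[6]=3,scc[7]=6,scc[8]=7)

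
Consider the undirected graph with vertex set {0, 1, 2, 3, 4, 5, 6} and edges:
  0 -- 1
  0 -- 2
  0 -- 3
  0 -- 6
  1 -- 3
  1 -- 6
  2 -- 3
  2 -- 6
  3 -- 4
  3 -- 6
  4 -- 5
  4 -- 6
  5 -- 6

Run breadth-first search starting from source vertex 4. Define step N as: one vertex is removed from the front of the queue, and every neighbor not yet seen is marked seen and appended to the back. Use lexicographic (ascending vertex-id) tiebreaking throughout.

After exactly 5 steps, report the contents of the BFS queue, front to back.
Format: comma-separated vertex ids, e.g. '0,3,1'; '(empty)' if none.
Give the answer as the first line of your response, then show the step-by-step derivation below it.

1,2

step 1: dequeue 4; queue=[3,5,6]; order=4
step 2: dequeue 3; queue=[5,6,0,1,2]; order=4,3
step 3: dequeue 5; queue=[6,0,1,2]; order=4,3,5
step 4: dequeue 6; queue=[0,1,2]; order=4,3,5,6
step 5: dequeue 0; queue=[1,2]; order=4,3,5,6,0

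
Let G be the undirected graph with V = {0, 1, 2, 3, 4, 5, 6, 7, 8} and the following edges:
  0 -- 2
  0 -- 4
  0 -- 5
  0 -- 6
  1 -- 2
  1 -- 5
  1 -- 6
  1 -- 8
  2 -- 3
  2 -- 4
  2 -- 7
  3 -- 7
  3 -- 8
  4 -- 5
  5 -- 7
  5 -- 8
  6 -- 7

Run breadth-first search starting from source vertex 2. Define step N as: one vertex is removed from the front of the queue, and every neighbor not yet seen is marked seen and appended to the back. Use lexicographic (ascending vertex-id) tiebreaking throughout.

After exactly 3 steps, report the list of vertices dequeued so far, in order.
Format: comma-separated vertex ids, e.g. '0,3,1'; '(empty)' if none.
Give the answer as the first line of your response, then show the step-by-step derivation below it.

2,0,1

step 1: dequeue 2; queue=[0,1,3,4,7]; order=2
step 2: dequeue 0; queue=[1,3,4,7,5,6]; order=2,0
step 3: dequeue 1; queue=[3,4,7,5,6,8]; order=2,0,1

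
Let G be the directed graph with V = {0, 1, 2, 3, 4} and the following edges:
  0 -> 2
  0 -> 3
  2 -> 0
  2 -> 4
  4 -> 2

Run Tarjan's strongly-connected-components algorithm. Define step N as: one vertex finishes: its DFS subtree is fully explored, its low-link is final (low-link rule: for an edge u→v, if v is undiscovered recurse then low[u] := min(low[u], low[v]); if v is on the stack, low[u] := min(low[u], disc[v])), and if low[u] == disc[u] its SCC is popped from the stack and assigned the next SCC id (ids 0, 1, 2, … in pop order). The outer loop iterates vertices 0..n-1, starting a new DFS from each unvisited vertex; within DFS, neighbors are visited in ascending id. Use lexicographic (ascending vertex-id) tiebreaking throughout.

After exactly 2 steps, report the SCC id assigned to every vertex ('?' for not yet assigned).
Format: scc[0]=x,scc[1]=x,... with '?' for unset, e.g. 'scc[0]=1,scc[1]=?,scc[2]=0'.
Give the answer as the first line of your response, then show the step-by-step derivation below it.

scc[0]=?,scc[1]=?,scc[2]=?,scc[3]=?,scc[4]=?

step 1: low=(low[0]=0,low[1]=?,low[2]=0,low[3]=?,low[4]=1); scc=(scc[0]=?,scc[1]=?,scc[2]=?,scc[3]=?,scc[4]=?)
step 2: low=(low[0]=0,low[1]=?,low[2]=0,low[3]=?,low[4]=1); scc=(scc[0]=?,scc[1]=?,scc[2]=?,scc[3]=?,scc[4]=?)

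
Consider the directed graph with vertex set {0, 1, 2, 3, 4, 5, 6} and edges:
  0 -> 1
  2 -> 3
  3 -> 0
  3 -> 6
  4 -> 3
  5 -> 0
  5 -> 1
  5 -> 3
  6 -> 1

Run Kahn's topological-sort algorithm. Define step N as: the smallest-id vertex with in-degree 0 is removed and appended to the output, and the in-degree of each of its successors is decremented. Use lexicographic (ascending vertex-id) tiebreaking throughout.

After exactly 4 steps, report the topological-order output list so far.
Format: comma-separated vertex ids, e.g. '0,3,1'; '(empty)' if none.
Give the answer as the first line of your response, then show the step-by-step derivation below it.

2,4,5,3

step 1: output 2; order=[2]; indeg=(2,3,0,2,0,0,1)
step 2: output 4; order=[2,4]; indeg=(2,3,0,1,0,0,1)
step 3: output 5; order=[2,4,5]; indeg=(1,2,0,0,0,0,1)
step 4: output 3; order=[2,4,5,3]; indeg=(0,2,0,0,0,0,0)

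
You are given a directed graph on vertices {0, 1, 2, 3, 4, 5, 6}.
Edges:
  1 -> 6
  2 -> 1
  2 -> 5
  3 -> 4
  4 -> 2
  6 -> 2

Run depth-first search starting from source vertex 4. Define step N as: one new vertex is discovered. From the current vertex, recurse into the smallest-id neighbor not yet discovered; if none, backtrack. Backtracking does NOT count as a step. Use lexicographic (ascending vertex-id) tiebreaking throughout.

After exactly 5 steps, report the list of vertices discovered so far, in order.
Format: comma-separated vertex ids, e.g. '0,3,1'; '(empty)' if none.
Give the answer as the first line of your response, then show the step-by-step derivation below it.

4,2,1,6,5

step 1: discover 4; path=4; order=4
step 2: discover 2; path=4>2; order=4,2
step 3: discover 1; path=4>2>1; order=4,2,1
step 4: discover 6; path=4>2>1>6; order=4,2,1,6
step 5: discover 5; path=4>2>5; order=4,2,1,6,5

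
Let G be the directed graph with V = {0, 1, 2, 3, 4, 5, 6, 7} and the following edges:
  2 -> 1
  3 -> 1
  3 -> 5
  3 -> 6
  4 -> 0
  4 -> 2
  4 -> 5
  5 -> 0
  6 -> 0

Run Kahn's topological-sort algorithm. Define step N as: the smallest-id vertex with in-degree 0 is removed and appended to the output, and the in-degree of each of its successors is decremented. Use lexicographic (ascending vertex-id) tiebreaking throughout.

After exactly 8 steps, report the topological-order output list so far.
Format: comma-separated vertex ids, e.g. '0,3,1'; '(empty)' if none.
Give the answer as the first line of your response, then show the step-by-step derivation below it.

3,4,2,1,5,6,0,7

step 1: output 3; order=[3]; indeg=(3,1,1,0,0,1,0,0)
step 2: output 4; order=[3,4]; indeg=(2,1,0,0,0,0,0,0)
step 3: output 2; order=[3,4,2]; indeg=(2,0,0,0,0,0,0,0)
step 4: output 1; order=[3,4,2,1]; indeg=(2,0,0,0,0,0,0,0)
step 5: output 5; order=[3,4,2,1,5]; indeg=(1,0,0,0,0,0,0,0)
step 6: output 6; order=[3,4,2,1,5,6]; indeg=(0,0,0,0,0,0,0,0)
step 7: output 0; order=[3,4,2,1,5,6,0]; indeg=(0,0,0,0,0,0,0,0)
step 8: output 7; order=[3,4,2,1,5,6,0,7]; indeg=(0,0,0,0,0,0,0,0)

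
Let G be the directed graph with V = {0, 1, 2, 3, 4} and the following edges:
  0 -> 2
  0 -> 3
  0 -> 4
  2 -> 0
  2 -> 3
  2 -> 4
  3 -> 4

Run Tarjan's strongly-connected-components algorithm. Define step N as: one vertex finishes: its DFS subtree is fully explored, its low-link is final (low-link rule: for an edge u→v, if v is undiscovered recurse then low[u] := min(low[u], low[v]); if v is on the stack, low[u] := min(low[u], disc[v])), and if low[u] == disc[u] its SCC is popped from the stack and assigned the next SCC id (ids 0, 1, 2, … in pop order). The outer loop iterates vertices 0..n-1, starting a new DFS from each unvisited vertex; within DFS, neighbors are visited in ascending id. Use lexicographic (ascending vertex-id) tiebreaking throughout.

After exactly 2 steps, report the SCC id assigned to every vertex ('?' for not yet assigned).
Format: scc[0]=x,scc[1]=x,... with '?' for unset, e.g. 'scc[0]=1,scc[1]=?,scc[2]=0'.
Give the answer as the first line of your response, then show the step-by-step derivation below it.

scc[0]=?,scc[1]=?,scc[2]=?,scc[3]=1,scc[4]=0

step 1: low=(low[0]=0,low[1]=?,low[2]=0,low[3]=2,low[4]=3); scc=(scc[0]=?,scc[1]=?,scc[2]=?,scc[3]=?,scc[4]=0)
step 2: low=(low[0]=0,low[1]=?,low[2]=0,low[3]=2,low[4]=3); scc=(scc[0]=?,scc[1]=?,scc[2]=?,scc[3]=1,scc[4]=0)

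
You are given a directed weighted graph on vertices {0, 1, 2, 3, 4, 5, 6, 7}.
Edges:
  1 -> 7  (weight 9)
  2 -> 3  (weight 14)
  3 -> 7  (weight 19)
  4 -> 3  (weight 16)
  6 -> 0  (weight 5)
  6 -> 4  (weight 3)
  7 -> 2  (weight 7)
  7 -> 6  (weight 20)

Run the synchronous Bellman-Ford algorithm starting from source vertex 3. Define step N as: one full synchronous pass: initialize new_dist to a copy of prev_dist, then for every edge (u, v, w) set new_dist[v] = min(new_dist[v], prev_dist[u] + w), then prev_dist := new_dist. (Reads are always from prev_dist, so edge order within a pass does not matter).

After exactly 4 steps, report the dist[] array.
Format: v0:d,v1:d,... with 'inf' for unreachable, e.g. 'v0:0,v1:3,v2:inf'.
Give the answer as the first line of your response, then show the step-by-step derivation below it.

v0:44,v1:inf,v2:26,v3:0,v4:42,v5:inf,v6:39,v7:19

step 1: dist = v0:inf,v1:inf,v2:inf,v3:0,v4:inf,v5:inf,v6:inf,v7:19
step 2: dist = v0:inf,v1:inf,v2:26,v3:0,v4:inf,v5:inf,v6:39,v7:19
step 3: dist = v0:44,v1:inf,v2:26,v3:0,v4:42,v5:inf,v6:39,v7:19
step 4: dist = v0:44,v1:inf,v2:26,v3:0,v4:42,v5:inf,v6:39,v7:19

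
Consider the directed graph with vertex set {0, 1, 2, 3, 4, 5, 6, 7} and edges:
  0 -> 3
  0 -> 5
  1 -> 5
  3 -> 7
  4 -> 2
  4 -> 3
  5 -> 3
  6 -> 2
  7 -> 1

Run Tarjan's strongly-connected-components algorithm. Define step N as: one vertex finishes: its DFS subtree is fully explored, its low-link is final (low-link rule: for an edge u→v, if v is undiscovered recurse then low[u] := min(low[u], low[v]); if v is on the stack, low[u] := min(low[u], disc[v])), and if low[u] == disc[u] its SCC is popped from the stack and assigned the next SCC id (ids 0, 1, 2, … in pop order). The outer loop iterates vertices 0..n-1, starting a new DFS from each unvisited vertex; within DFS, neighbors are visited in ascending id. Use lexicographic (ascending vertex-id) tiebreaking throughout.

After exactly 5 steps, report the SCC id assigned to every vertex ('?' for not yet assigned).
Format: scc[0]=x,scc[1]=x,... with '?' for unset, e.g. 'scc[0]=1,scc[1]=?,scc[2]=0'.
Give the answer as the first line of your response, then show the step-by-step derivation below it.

scc[0]=1,scc[1]=0,scc[2]=?,scc[3]=0,scc[4]=?,scc[5]=0,scc[6]=?,scc[7]=0

step 1: low=(low[0]=0,low[1]=3,low[2]=?,low[3]=1,low[4]=?,low[5]=1,low[6]=?,low[7]=2); scc=(scc[0]=?,scc[1]=?,scc[2]=?,scc[3]=?,scc[4]=?,scc[5]=?,scc[6]=?,scc[7]=?)
step 2: low=(low[0]=0,low[1]=1,low[2]=?,low[3]=1,low[4]=?,low[5]=1,low[6]=?,low[7]=2); scc=(scc[0]=?,scc[1]=?,scc[2]=?,scc[3]=?,scc[4]=?,scc[5]=?,scc[6]=?,scc[7]=?)
step 3: low=(low[0]=0,low[1]=1,low[2]=?,low[3]=1,low[4]=?,low[5]=1,low[6]=?,low[7]=1); scc=(scc[0]=?,scc[1]=?,scc[2]=?,scc[3]=?,scc[4]=?,scc[5]=?,scc[6]=?,scc[7]=?)
step 4: low=(low[0]=0,low[1]=1,low[2]=?,low[3]=1,low[4]=?,low[5]=1,low[6]=?,low[7]=1); scc=(scc[0]=?,scc[1]=0,scc[2]=?,scc[3]=0,scc[4]=?,scc[5]=0,scc[6]=?,scc[7]=0)
step 5: low=(low[0]=0,low[1]=1,low[2]=?,low[3]=1,low[4]=?,low[5]=1,low[6]=?,low[7]=1); scc=(scc[0]=1,scc[1]=0,scc[2]=?,scc[3]=0,scc[4]=?,scc[5]=0,scc[6]=?,scc[7]=0)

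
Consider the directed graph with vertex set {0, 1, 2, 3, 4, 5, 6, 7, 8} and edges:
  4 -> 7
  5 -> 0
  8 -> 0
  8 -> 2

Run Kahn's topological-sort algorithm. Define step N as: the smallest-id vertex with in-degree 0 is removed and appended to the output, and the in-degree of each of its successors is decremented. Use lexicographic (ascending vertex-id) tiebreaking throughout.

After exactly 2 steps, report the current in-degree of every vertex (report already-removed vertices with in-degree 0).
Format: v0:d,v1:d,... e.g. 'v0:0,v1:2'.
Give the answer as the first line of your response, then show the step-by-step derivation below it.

v0:2,v1:0,v2:1,v3:0,v4:0,v5:0,v6:0,v7:1,v8:0

step 1: output 1; order=[1]; indeg=(2,0,1,0,0,0,0,1,0)
step 2: output 3; order=[1,3]; indeg=(2,0,1,0,0,0,0,1,0)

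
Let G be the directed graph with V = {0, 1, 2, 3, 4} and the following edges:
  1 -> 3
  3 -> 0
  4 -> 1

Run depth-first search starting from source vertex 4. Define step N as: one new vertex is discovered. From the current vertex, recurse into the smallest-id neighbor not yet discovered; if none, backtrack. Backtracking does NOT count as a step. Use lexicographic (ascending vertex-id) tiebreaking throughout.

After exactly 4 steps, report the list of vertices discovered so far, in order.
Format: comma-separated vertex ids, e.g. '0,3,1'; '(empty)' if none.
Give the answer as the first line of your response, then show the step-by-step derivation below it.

4,1,3,0

step 1: discover 4; path=4; order=4
step 2: discover 1; path=4>1; order=4,1
step 3: discover 3; path=4>1>3; order=4,1,3
step 4: discover 0; path=4>1>3>0; order=4,1,3,0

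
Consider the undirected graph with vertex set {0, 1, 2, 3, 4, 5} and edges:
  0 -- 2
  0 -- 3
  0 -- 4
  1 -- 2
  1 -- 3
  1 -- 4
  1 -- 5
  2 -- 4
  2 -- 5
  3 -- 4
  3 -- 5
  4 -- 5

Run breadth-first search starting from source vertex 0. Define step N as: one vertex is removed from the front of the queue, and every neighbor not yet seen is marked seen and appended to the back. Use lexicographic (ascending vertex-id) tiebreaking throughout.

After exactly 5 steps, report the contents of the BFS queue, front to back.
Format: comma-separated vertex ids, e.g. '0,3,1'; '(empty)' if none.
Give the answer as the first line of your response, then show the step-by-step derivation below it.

5

step 1: dequeue 0; queue=[2,3,4]; order=0
step 2: dequeue 2; queue=[3,4,1,5]; order=0,2
step 3: dequeue 3; queue=[4,1,5]; order=0,2,3
step 4: dequeue 4; queue=[1,5]; order=0,2,3,4
step 5: dequeue 1; queue=[5]; order=0,2,3,4,1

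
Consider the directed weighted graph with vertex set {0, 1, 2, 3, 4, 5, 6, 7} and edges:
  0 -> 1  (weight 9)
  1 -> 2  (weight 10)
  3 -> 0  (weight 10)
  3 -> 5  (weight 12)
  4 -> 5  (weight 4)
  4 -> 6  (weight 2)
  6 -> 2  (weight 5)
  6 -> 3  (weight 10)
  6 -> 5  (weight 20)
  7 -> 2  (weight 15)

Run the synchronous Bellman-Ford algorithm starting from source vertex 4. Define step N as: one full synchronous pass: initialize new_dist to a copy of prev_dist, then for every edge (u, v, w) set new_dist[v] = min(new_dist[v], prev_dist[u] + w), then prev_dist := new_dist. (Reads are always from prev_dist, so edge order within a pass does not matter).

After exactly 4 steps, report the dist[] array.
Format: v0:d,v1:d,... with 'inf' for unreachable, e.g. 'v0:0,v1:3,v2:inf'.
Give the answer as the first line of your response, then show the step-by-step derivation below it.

v0:22,v1:31,v2:7,v3:12,v4:0,v5:4,v6:2,v7:inf

step 1: dist = v0:inf,v1:inf,v2:inf,v3:inf,v4:0,v5:4,v6:2,v7:inf
step 2: dist = v0:inf,v1:inf,v2:7,v3:12,v4:0,v5:4,v6:2,v7:inf
step 3: dist = v0:22,v1:inf,v2:7,v3:12,v4:0,v5:4,v6:2,v7:inf
step 4: dist = v0:22,v1:31,v2:7,v3:12,v4:0,v5:4,v6:2,v7:inf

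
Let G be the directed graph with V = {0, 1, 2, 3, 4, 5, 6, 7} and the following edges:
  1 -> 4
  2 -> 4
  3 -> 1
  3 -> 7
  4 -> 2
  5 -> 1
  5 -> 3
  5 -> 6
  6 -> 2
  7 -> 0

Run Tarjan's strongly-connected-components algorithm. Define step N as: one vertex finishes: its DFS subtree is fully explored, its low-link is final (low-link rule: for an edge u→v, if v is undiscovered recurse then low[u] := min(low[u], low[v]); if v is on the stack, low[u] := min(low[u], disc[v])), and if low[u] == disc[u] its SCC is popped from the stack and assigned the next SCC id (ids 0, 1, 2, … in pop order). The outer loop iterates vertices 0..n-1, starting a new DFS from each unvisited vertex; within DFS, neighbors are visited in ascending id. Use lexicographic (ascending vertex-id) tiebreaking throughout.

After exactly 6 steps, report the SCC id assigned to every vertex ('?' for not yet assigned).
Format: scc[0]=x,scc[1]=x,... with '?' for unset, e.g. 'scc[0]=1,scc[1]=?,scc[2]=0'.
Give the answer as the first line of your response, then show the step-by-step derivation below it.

scc[0]=0,scc[1]=2,scc[2]=1,scc[3]=4,scc[4]=1,scc[5]=?,scc[6]=?,scc[7]=3

step 1: low=(low[0]=0,low[1]=?,low[2]=?,low[3]=?,low[4]=?,low[5]=?,low[6]=?,low[7]=?); scc=(scc[0]=0,scc[1]=?,scc[2]=?,scc[3]=?,scc[4]=?,scc[5]=?,scc[6]=?,scc[7]=?)
step 2: low=(low[0]=0,low[1]=1,low[2]=2,low[3]=?,low[4]=2,low[5]=?,low[6]=?,low[7]=?); scc=(scc[0]=0,scc[1]=?,scc[2]=?,scc[3]=?,scc[4]=?,scc[5]=?,scc[6]=?,scc[7]=?)
step 3: low=(low[0]=0,low[1]=1,low[2]=2,low[3]=?,low[4]=2,low[5]=?,low[6]=?,low[7]=?); scc=(scc[0]=0,scc[1]=?,scc[2]=1,scc[3]=?,scc[4]=1,scc[5]=?,scc[6]=?,scc[7]=?)
step 4: low=(low[0]=0,low[1]=1,low[2]=2,low[3]=?,low[4]=2,low[5]=?,low[6]=?,low[7]=?); scc=(scc[0]=0,scc[1]=2,scc[2]=1,scc[3]=?,scc[4]=1,scc[5]=?,scc[6]=?,scc[7]=?)
step 5: low=(low[0]=0,low[1]=1,low[2]=2,low[3]=4,low[4]=2,low[5]=?,low[6]=?,low[7]=5); scc=(scc[0]=0,scc[1]=2,scc[2]=1,scc[3]=?,scc[4]=1,scc[5]=?,scc[6]=?,scc[7]=3)
step 6: low=(low[0]=0,low[1]=1,low[2]=2,low[3]=4,low[4]=2,low[5]=?,low[6]=?,low[7]=5); scc=(scc[0]=0,scc[1]=2,scc[2]=1,scc[3]=4,scc[4]=1,scc[5]=?,scc[6]=?,scc[7]=3)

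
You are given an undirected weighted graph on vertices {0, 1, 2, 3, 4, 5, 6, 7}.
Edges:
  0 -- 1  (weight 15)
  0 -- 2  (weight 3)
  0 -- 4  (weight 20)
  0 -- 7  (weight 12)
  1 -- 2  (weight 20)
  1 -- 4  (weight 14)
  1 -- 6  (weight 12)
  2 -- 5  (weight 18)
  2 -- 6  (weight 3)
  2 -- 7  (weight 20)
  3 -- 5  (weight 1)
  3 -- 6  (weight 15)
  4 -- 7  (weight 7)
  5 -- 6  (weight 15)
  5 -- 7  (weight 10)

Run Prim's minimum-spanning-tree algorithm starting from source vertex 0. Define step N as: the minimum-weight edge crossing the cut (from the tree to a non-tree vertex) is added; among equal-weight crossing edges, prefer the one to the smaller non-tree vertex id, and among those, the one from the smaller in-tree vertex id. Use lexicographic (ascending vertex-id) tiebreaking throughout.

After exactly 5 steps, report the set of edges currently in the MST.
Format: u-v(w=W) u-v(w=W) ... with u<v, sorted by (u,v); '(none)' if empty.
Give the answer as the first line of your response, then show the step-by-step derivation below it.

0-2(w=3) 0-7(w=12) 1-6(w=12) 2-6(w=3) 4-7(w=7)

step 1: add edge 0-2 (w=3); MST = {0-2(w=3)}
step 2: add edge 2-6 (w=3); MST = {0-2(w=3) 2-6(w=3)}
step 3: add edge 1-6 (w=12); MST = {0-2(w=3) 1-6(w=12) 2-6(w=3)}
step 4: add edge 0-7 (w=12); MST = {0-2(w=3) 0-7(w=12) 1-6(w=12) 2-6(w=3)}
step 5: add edge 4-7 (w=7); MST = {0-2(w=3) 0-7(w=12) 1-6(w=12) 2-6(w=3) 4-7(w=7)}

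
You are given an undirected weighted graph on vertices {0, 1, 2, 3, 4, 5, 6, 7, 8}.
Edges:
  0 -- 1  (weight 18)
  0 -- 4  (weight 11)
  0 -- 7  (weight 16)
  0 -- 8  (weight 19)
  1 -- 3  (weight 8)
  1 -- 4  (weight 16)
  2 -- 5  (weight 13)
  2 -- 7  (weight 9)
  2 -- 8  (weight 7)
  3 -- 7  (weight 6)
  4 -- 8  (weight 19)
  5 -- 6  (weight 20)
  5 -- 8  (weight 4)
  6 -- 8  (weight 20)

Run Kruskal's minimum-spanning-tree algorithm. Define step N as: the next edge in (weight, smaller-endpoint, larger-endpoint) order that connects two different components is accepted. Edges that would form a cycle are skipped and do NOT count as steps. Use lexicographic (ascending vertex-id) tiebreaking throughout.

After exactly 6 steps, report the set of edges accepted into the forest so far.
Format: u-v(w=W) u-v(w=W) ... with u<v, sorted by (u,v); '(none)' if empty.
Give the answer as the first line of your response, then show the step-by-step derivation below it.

0-4(w=11) 1-3(w=8) 2-7(w=9) 2-8(w=7) 3-7(w=6) 5-8(w=4)

step 1: add edge 5-8 (w=4); MST = {5-8(w=4)}
step 2: add edge 3-7 (w=6); MST = {3-7(w=6) 5-8(w=4)}
step 3: add edge 2-8 (w=7); MST = {2-8(w=7) 3-7(w=6) 5-8(w=4)}
step 4: add edge 1-3 (w=8); MST = {1-3(w=8) 2-8(w=7) 3-7(w=6) 5-8(w=4)}
step 5: add edge 2-7 (w=9); MST = {1-3(w=8) 2-7(w=9) 2-8(w=7) 3-7(w=6) 5-8(w=4)}
step 6: add edge 0-4 (w=11); MST = {0-4(w=11) 1-3(w=8) 2-7(w=9) 2-8(w=7) 3-7(w=6) 5-8(w=4)}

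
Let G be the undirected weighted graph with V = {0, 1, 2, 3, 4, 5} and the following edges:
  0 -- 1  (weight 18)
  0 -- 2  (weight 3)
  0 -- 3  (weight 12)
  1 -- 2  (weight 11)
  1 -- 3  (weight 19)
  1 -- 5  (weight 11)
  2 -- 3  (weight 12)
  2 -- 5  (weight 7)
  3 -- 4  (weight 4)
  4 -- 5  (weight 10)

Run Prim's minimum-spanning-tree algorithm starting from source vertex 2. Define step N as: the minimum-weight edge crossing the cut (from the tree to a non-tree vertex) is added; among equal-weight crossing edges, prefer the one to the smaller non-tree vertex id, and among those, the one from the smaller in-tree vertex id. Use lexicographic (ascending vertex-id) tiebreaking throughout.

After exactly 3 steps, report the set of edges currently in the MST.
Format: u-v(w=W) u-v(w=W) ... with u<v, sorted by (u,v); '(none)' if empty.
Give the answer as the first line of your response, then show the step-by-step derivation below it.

0-2(w=3) 2-5(w=7) 4-5(w=10)

step 1: add edge 0-2 (w=3); MST = {0-2(w=3)}
step 2: add edge 2-5 (w=7); MST = {0-2(w=3) 2-5(w=7)}
step 3: add edge 4-5 (w=10); MST = {0-2(w=3) 2-5(w=7) 4-5(w=10)}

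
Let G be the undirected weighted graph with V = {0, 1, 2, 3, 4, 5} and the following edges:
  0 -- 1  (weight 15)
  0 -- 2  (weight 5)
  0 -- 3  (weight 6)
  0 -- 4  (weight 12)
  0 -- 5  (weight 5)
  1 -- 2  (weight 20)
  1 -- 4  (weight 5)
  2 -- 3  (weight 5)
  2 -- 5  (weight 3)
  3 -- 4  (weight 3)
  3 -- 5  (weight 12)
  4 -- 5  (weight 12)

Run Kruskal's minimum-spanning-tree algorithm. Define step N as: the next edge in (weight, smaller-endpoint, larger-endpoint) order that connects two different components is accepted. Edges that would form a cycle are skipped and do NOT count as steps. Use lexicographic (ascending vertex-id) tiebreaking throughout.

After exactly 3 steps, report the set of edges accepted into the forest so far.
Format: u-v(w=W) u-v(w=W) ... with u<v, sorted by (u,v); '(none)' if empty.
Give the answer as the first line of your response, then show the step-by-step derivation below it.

0-2(w=5) 2-5(w=3) 3-4(w=3)

step 1: add edge 2-5 (w=3); MST = {2-5(w=3)}
step 2: add edge 3-4 (w=3); MST = {2-5(w=3) 3-4(w=3)}
step 3: add edge 0-2 (w=5); MST = {0-2(w=5) 2-5(w=3) 3-4(w=3)}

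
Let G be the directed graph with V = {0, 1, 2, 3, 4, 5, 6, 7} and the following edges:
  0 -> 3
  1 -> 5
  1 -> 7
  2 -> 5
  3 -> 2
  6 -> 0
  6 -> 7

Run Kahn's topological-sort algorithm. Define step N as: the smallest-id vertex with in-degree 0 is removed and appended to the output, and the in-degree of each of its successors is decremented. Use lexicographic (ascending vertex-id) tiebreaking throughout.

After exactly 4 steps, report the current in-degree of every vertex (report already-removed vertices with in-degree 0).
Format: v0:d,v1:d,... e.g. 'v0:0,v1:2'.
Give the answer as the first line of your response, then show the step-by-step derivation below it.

v0:0,v1:0,v2:1,v3:0,v4:0,v5:1,v6:0,v7:0

step 1: output 1; order=[1]; indeg=(1,0,1,1,0,1,0,1)
step 2: output 4; order=[1,4]; indeg=(1,0,1,1,0,1,0,1)
step 3: output 6; order=[1,4,6]; indeg=(0,0,1,1,0,1,0,0)
step 4: output 0; order=[1,4,6,0]; indeg=(0,0,1,0,0,1,0,0)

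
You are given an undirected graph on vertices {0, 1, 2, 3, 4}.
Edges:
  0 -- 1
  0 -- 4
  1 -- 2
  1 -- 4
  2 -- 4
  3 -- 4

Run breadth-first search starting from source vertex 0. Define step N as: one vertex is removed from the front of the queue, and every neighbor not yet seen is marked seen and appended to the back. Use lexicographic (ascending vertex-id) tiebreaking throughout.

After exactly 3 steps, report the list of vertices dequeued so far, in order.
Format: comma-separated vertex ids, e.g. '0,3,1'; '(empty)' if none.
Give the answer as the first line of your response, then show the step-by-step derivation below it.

0,1,4

step 1: dequeue 0; queue=[1,4]; order=0
step 2: dequeue 1; queue=[4,2]; order=0,1
step 3: dequeue 4; queue=[2,3]; order=0,1,4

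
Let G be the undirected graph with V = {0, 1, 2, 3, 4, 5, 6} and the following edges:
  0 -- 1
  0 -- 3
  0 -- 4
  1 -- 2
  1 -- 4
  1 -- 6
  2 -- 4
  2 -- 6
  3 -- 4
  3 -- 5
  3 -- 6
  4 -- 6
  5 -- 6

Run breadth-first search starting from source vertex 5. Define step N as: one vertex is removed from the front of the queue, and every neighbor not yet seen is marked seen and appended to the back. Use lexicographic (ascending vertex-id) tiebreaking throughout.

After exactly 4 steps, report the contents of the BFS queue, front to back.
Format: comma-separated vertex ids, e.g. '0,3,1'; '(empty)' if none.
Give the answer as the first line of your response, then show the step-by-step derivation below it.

4,1,2

step 1: dequeue 5; queue=[3,6]; order=5
step 2: dequeue 3; queue=[6,0,4]; order=5,3
step 3: dequeue 6; queue=[0,4,1,2]; order=5,3,6
step 4: dequeue 0; queue=[4,1,2]; order=5,3,6,0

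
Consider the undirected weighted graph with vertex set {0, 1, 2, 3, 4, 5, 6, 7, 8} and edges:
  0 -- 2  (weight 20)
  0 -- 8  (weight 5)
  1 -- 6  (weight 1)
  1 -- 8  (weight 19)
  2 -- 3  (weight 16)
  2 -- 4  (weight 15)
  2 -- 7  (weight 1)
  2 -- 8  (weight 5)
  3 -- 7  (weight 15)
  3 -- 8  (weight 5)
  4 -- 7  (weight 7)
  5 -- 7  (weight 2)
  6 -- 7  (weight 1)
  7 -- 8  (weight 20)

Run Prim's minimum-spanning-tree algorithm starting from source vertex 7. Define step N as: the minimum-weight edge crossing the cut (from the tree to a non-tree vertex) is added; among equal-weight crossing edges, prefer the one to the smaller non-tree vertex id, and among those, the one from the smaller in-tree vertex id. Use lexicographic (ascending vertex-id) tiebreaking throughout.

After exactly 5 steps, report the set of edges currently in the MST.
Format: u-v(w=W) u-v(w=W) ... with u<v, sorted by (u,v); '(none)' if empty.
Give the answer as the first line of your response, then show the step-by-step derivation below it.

1-6(w=1) 2-7(w=1) 2-8(w=5) 5-7(w=2) 6-7(w=1)

step 1: add edge 2-7 (w=1); MST = {2-7(w=1)}
step 2: add edge 6-7 (w=1); MST = {2-7(w=1) 6-7(w=1)}
step 3: add edge 1-6 (w=1); MST = {1-6(w=1) 2-7(w=1) 6-7(w=1)}
step 4: add edge 5-7 (w=2); MST = {1-6(w=1) 2-7(w=1) 5-7(w=2) 6-7(w=1)}
step 5: add edge 2-8 (w=5); MST = {1-6(w=1) 2-7(w=1) 2-8(w=5) 5-7(w=2) 6-7(w=1)}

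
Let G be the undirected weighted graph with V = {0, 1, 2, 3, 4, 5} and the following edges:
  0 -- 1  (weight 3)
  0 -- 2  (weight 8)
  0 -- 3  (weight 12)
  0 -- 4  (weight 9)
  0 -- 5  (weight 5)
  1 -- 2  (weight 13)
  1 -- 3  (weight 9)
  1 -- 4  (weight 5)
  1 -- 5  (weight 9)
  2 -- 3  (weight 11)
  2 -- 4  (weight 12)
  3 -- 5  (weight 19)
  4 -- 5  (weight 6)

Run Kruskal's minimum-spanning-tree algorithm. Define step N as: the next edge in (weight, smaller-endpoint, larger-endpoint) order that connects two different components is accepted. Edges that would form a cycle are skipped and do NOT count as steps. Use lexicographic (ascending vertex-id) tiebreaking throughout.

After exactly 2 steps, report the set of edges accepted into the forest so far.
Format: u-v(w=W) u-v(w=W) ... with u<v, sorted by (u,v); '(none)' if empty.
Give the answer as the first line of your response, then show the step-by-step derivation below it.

0-1(w=3) 0-5(w=5)

step 1: add edge 0-1 (w=3); MST = {0-1(w=3)}
step 2: add edge 0-5 (w=5); MST = {0-1(w=3) 0-5(w=5)}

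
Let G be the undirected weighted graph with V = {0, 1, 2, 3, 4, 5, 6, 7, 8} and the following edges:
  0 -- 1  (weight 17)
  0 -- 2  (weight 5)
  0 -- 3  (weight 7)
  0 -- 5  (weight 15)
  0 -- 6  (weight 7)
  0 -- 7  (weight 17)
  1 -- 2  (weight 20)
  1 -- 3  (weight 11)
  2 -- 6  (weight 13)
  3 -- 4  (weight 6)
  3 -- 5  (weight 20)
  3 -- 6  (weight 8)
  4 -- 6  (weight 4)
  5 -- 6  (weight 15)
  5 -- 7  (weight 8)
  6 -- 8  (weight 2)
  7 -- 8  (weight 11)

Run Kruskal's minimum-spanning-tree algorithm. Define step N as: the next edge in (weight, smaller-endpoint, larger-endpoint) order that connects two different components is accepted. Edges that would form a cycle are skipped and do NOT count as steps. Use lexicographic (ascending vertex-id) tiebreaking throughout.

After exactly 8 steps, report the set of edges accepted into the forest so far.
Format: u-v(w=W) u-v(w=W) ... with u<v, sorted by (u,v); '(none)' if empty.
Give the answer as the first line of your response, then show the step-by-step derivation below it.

0-2(w=5) 0-3(w=7) 1-3(w=11) 3-4(w=6) 4-6(w=4) 5-7(w=8) 6-8(w=2) 7-8(w=11)

step 1: add edge 6-8 (w=2); MST = {6-8(w=2)}
step 2: add edge 4-6 (w=4); MST = {4-6(w=4) 6-8(w=2)}
step 3: add edge 0-2 (w=5); MST = {0-2(w=5) 4-6(w=4) 6-8(w=2)}
step 4: add edge 3-4 (w=6); MST = {0-2(w=5) 3-4(w=6) 4-6(w=4) 6-8(w=2)}
step 5: add edge 0-3 (w=7); MST = {0-2(w=5) 0-3(w=7) 3-4(w=6) 4-6(w=4) 6-8(w=2)}
step 6: add edge 5-7 (w=8); MST = {0-2(w=5) 0-3(w=7) 3-4(w=6) 4-6(w=4) 5-7(w=8) 6-8(w=2)}
step 7: add edge 1-3 (w=11); MST = {0-2(w=5) 0-3(w=7) 1-3(w=11) 3-4(w=6) 4-6(w=4) 5-7(w=8) 6-8(w=2)}
step 8: add edge 7-8 (w=11); MST = {0-2(w=5) 0-3(w=7) 1-3(w=11) 3-4(w=6) 4-6(w=4) 5-7(w=8) 6-8(w=2) 7-8(w=11)}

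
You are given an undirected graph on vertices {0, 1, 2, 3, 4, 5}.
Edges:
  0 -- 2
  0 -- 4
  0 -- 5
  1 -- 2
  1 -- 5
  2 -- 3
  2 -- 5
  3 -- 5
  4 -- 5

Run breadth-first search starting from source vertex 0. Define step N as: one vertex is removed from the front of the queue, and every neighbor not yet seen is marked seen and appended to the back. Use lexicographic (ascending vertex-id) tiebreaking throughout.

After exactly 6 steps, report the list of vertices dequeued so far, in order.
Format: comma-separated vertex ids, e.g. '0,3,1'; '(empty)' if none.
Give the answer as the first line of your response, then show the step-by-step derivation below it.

0,2,4,5,1,3

step 1: dequeue 0; queue=[2,4,5]; order=0
step 2: dequeue 2; queue=[4,5,1,3]; order=0,2
step 3: dequeue 4; queue=[5,1,3]; order=0,2,4
step 4: dequeue 5; queue=[1,3]; order=0,2,4,5
step 5: dequeue 1; queue=[3]; order=0,2,4,5,1
step 6: dequeue 3; queue=[(empty)]; order=0,2,4,5,1,3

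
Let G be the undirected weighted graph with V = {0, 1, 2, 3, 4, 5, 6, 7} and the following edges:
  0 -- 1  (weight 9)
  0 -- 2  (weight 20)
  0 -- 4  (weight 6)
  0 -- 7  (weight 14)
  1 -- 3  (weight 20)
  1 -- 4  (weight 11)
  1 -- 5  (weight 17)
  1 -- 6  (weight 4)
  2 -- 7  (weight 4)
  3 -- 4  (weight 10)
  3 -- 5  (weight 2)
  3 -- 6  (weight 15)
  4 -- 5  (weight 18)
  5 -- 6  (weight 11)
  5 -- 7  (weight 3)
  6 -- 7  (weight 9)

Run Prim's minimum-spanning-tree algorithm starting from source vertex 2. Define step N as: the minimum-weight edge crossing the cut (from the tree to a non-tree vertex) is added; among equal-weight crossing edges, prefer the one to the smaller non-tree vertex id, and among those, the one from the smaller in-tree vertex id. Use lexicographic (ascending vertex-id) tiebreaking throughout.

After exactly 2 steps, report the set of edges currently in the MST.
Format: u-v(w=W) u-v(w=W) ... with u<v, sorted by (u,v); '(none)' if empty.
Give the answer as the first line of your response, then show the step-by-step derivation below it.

2-7(w=4) 5-7(w=3)

step 1: add edge 2-7 (w=4); MST = {2-7(w=4)}
step 2: add edge 5-7 (w=3); MST = {2-7(w=4) 5-7(w=3)}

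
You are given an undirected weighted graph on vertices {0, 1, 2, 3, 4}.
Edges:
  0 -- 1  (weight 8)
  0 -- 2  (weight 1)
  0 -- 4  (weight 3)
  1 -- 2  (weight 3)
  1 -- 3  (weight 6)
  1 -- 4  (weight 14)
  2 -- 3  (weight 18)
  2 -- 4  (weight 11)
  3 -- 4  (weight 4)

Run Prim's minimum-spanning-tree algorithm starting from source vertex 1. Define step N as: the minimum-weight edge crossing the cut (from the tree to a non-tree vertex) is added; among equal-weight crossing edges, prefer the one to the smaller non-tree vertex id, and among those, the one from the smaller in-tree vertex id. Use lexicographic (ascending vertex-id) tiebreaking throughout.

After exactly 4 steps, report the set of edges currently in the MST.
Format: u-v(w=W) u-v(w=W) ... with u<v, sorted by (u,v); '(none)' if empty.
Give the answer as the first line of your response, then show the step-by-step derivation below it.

0-2(w=1) 0-4(w=3) 1-2(w=3) 3-4(w=4)

step 1: add edge 1-2 (w=3); MST = {1-2(w=3)}
step 2: add edge 0-2 (w=1); MST = {0-2(w=1) 1-2(w=3)}
step 3: add edge 0-4 (w=3); MST = {0-2(w=1) 0-4(w=3) 1-2(w=3)}
step 4: add edge 3-4 (w=4); MST = {0-2(w=1) 0-4(w=3) 1-2(w=3) 3-4(w=4)}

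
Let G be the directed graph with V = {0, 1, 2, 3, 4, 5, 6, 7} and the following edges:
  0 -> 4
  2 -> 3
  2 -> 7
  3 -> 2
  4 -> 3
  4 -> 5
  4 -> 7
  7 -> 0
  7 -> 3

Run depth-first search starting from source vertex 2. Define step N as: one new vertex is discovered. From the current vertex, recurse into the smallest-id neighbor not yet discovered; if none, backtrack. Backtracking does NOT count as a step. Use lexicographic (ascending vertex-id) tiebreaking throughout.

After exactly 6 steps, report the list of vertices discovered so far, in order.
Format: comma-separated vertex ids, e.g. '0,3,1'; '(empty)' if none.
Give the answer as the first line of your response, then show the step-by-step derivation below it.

2,3,7,0,4,5

step 1: discover 2; path=2; order=2
step 2: discover 3; path=2>3; order=2,3
step 3: discover 7; path=2>7; order=2,3,7
step 4: discover 0; path=2>7>0; order=2,3,7,0
step 5: discover 4; path=2>7>0>4; order=2,3,7,0,4
step 6: discover 5; path=2>7>0>4>5; order=2,3,7,0,4,5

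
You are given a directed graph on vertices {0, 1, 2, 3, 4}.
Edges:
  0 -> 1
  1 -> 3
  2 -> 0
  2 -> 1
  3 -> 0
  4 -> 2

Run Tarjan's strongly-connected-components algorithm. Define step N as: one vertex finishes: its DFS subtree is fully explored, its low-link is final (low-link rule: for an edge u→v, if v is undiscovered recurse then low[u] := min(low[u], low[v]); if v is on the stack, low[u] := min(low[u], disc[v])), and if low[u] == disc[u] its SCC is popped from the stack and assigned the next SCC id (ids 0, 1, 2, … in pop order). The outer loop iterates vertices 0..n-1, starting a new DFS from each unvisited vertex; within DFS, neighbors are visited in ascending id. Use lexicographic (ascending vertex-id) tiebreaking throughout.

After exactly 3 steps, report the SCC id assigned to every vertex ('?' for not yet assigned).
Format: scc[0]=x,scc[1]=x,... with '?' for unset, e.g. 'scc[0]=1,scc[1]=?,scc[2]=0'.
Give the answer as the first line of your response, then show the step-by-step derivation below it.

scc[0]=0,scc[1]=0,scc[2]=?,scc[3]=0,scc[4]=?

step 1: low=(low[0]=0,low[1]=1,low[2]=?,low[3]=0,low[4]=?); scc=(scc[0]=?,scc[1]=?,scc[2]=?,scc[3]=?,scc[4]=?)
step 2: low=(low[0]=0,low[1]=0,low[2]=?,low[3]=0,low[4]=?); scc=(scc[0]=?,scc[1]=?,scc[2]=?,scc[3]=?,scc[4]=?)
step 3: low=(low[0]=0,low[1]=0,low[2]=?,low[3]=0,low[4]=?); scc=(scc[0]=0,scc[1]=0,scc[2]=?,scc[3]=0,scc[4]=?)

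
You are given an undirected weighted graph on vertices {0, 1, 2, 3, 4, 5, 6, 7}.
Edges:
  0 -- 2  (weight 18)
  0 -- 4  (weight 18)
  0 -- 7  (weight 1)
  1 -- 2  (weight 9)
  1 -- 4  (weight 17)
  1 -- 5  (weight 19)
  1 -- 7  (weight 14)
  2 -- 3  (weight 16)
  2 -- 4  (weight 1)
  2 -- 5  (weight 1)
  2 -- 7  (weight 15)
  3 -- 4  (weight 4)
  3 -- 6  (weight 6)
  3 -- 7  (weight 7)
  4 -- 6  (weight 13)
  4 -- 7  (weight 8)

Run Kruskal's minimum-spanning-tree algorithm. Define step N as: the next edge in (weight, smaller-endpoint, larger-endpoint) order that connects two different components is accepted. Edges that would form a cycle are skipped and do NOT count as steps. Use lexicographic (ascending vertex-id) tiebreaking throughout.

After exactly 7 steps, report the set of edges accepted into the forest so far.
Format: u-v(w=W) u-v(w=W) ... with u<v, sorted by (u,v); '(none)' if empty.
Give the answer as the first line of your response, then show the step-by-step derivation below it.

0-7(w=1) 1-2(w=9) 2-4(w=1) 2-5(w=1) 3-4(w=4) 3-6(w=6) 3-7(w=7)

step 1: add edge 0-7 (w=1); MST = {0-7(w=1)}
step 2: add edge 2-4 (w=1); MST = {0-7(w=1) 2-4(w=1)}
step 3: add edge 2-5 (w=1); MST = {0-7(w=1) 2-4(w=1) 2-5(w=1)}
step 4: add edge 3-4 (w=4); MST = {0-7(w=1) 2-4(w=1) 2-5(w=1) 3-4(w=4)}
step 5: add edge 3-6 (w=6); MST = {0-7(w=1) 2-4(w=1) 2-5(w=1) 3-4(w=4) 3-6(w=6)}
step 6: add edge 3-7 (w=7); MST = {0-7(w=1) 2-4(w=1) 2-5(w=1) 3-4(w=4) 3-6(w=6) 3-7(w=7)}
step 7: add edge 1-2 (w=9); MST = {0-7(w=1) 1-2(w=9) 2-4(w=1) 2-5(w=1) 3-4(w=4) 3-6(w=6) 3-7(w=7)}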